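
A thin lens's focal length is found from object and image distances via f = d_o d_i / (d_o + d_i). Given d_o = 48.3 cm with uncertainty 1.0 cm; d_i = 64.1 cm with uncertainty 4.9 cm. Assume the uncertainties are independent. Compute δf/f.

∂f/∂d_o = (d_i/(d_o+d_i))² = 0.325;  ∂f/∂d_i = (d_o/(d_o+d_i))² = 0.185
δf = √((∂f/∂d_o · δd_o)² + (∂f/∂d_i · δd_i)²) = √(0.106 + 0.819) = 0.961 cm
f = 27.5 cm, so δf/f = 0.961/27.5 = 0.0349.

0.0349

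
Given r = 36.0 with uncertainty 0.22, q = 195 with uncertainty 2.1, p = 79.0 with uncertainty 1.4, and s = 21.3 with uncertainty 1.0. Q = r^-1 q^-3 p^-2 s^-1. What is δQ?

1.9e-15

Each factor contributes (exponent × relative error)² to (δQ/Q)²:
  (-1·δr/r)² = (-1×0.00611)² = 3.73e-05;  (-3·δq/q)² = (-3×0.0108)² = 0.00104;  (-2·δp/p)² = (-2×0.0177)² = 0.00126;  (-1·δs/s)² = (-1×0.0469)² = 0.00220
δQ/Q = √(0.00454) = 0.0674
Q = 2.82e-14, so δQ = 0.0674 × 2.82e-14 = 1.9e-15.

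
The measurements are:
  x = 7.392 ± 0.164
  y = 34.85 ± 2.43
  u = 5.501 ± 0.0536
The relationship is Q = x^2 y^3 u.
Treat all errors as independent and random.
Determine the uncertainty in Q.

2.72e+06

Relative error in a monomial: (δQ/Q)² = Σ (nᵢ · δxᵢ/xᵢ)².
  (2·δx/x)² = (2×0.0222)² = 0.00197;  (3·δy/y)² = (3×0.0697)² = 0.0438;  (1·δu/u)² = (1×0.00974)² = 9.49e-05
δQ/Q = √(0.0458) = 0.214
Q = 1.272e+07, so δQ = 0.214 × 1.272e+07 = 2.72e+06.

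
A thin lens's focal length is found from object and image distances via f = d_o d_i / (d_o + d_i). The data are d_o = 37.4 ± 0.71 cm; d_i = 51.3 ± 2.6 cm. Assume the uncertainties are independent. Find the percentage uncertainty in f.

∂f/∂d_o = (d_i/(d_o+d_i))² = 0.334;  ∂f/∂d_i = (d_o/(d_o+d_i))² = 0.178
δf = √((∂f/∂d_o · δd_o)² + (∂f/∂d_i · δd_i)²) = √(0.0564 + 0.214) = 0.520 cm
f = 21.6 cm, so δf/f = 0.520/21.6 = 0.0240.

2.40%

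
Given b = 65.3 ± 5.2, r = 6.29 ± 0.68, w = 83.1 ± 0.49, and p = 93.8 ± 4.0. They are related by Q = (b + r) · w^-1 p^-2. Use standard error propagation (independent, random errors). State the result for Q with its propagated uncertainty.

Let u = b + r = 71.6. δu = √(δb² + δr²) = √(27.0 + 0.462) = 5.24, so δu/u = 0.0733.
Q is then a monomial in u, w, p:
δQ/Q = √((δu/u)² + (-1·δw/w)² + (-2·δp/p)²) = √(0.00537 + 3.48e-05 + 0.00727) = 0.113
Q = 9.79e-05, so δQ = 0.113 × 9.79e-05 = 1.1e-05.

(9.79 ± 1.10) × 10^-5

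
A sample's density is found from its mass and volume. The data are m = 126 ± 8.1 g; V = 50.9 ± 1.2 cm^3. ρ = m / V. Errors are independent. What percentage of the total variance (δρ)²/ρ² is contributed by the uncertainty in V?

11.9%

(δρ/ρ)² = (1·δm/m)² + (-1·δV/V)²
  m term: (1×0.0643)² = 0.00413
  V term: (-1×0.0236)² = 0.000556
Total = 0.00469. Share from V = 0.000556/0.00469 = 0.119.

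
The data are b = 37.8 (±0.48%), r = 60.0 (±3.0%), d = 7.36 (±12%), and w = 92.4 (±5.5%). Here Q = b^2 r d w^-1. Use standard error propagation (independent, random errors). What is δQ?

Q is a product of powers, so relative uncertainties combine in quadrature:
  (2·δb/b)² = (2×0.00480)² = 9.22e-05;  (1·δr/r)² = (1×0.0300)² = 0.000900;  (1·δd/d)² = (1×0.120)² = 0.0144;  (-1·δw/w)² = (-1×0.0550)² = 0.00303
δQ/Q = √(0.0184) = 0.136
Q = 6830, so δQ = 0.136 × 6830 = 927.

927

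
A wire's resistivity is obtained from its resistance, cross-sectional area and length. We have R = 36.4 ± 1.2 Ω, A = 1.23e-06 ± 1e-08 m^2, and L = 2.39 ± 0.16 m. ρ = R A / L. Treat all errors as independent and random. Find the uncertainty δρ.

Since ρ is a product/quotient, work with relative uncertainties:
  (1·δR/R)² = (1×0.0330)² = 0.00109;  (1·δA/A)² = (1×0.00813)² = 6.61e-05;  (-1·δL/L)² = (-1×0.0669)² = 0.00448
δρ/ρ = √(0.00563) = 0.0751
ρ = 1.87e-05 Ω·m, so δρ = 0.0751 × 1.87e-05 = 1.41e-06 Ω·m.

1.41e-06 Ω·m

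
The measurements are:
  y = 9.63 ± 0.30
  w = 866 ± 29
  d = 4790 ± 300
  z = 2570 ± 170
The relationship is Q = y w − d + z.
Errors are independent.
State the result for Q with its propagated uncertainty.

Let p = y·w = 8340. δp/p = √((1·δy/y)² + (1·δw/w)²) = √(0.000970 + 0.00112) = 0.0457, so δp = 381.
Q = p − d + z: δQ = √(δp² + δd² + δz²) = √(1.45e+05 + 90000 + 28900) = 514
Q = 6120.

6120 ± 514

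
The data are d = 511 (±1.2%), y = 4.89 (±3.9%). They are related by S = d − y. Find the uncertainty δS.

S is a linear combination, so absolute uncertainties add in quadrature:
  (δd)² = 37.6;  (δy)² = 0.0364
δS = √(37.6) = 6.13

6.13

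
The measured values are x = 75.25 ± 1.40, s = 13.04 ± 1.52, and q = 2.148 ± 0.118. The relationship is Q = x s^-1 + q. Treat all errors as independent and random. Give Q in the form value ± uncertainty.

7.919 ± 0.691

Let p = x·s^-1 = 5.771. δp/p = √((1·δx/x)² + (-1·δs/s)²) = √(0.000346 + 0.0136) = 0.118, so δp = 0.681.
Q = p + q: δQ = √(δp² + δq²) = √(0.464 + 0.0139) = 0.691
Q = 7.919.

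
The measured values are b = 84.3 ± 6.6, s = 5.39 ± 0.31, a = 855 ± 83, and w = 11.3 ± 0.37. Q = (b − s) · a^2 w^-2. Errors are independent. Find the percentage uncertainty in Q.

22.1%

Let u = b − s = 78.9. δu = √(δb² + δs²) = √(43.6 + 0.0961) = 6.61, so δu/u = 0.0837.
Q is then a monomial in u, a, w:
δQ/Q = √((δu/u)² + (2·δa/a)² + (-2·δw/w)²) = √(0.00701 + 0.0377 + 0.00429) = 0.221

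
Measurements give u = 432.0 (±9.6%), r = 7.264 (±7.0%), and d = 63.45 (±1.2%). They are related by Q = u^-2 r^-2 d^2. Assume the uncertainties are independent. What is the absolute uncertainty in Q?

Each factor contributes (exponent × relative error)² to (δQ/Q)²:
  (-2·δu/u)² = (-2×0.0960)² = 0.0369;  (-2·δr/r)² = (-2×0.0700)² = 0.0196;  (2·δd/d)² = (2×0.0120)² = 0.000576
δQ/Q = √(0.0570) = 0.239
Q = 0.0004088, so δQ = 0.239 × 0.0004088 = 9.76e-05.

9.76e-05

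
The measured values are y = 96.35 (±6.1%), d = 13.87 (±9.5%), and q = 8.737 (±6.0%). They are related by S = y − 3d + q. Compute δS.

Absolute uncertainties add in quadrature for a linear combination:
  (δy)² = 34.5;  (3·δd)² = 15.6;  (δq)² = 0.275
δS = √(50.4) = 7.10

7.10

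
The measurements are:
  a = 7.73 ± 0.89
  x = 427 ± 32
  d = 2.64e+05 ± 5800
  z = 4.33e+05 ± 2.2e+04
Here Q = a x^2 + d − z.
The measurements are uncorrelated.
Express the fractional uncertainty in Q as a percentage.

Let p = a·x^2 = 1.41e+06. δp/p = √((1·δa/a)² + (2·δx/x)²) = √(0.0133 + 0.0225) = 0.189, so δp = 2.66e+05.
Q = p + d − z: δQ = √(δp² + δd² + δz²) = √(7.1e+10 + 3.36e+07 + 4.84e+08) = 2.67e+05
Q = 1.24e+06, so δQ/Q = 2.67e+05/1.24e+06 = 0.216.

21.6%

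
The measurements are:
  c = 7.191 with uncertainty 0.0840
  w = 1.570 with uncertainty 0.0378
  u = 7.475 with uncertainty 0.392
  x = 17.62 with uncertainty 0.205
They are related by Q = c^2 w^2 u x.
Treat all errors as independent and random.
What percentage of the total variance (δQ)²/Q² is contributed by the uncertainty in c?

9.49%

(δQ/Q)² = (2·δc/c)² + (2·δw/w)² + (1·δu/u)² + (1·δx/x)²
  c term: (2×0.0117)² = 0.000546
  w term: (2×0.0241)² = 0.00232
  u term: (1×0.0524)² = 0.00275
  x term: (1×0.0116)² = 0.000135
Total = 0.00575. Share from c = 0.000546/0.00575 = 0.0949.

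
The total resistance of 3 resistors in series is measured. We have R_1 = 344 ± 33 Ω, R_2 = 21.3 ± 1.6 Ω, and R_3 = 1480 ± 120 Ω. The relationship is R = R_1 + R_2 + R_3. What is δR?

Sums and differences: (δR)² = Σ (cᵢ δxᵢ)².
  (δR_1)² = 1090;  (δR_2)² = 2.56;  (δR_3)² = 14400
δR = √(15500) = 124 Ω

124 Ω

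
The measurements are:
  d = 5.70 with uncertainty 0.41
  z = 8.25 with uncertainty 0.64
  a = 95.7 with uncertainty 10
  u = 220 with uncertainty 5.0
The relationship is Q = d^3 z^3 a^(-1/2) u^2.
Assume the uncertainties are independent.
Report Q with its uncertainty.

For a monomial Q ∝ d^3, z^3, a^(-1/2), u^2, fractional errors add in quadrature:
  (3·δd/d)² = (3×0.0719)² = 0.0466;  (3·δz/z)² = (3×0.0776)² = 0.0542;  (−½·δa/a)² = (-0.5×0.104)² = 0.00273;  (2·δu/u)² = (2×0.0227)² = 0.00207
δQ/Q = √(0.106) = 0.325
Q = 5.14e+08, so δQ = 0.325 × 5.14e+08 = 1.67e+08.

(5.14 ± 1.67) × 10^8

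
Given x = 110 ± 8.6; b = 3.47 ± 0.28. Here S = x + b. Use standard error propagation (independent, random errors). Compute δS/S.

Sums and differences: (δS)² = Σ (cᵢ δxᵢ)².
  (δx)² = 74.0;  (δb)² = 0.0784
δS = √(74.0) = 8.60
S = 113, so δS/S = 8.60/113 = 0.0758.

0.0758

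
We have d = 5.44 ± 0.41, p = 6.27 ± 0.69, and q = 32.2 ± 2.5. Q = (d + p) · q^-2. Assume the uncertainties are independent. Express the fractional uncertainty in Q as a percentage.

17.0%

Let u = d + p = 11.7. δu = √(δd² + δp²) = √(0.168 + 0.476) = 0.803, so δu/u = 0.0685.
Q is then a monomial in u, q:
δQ/Q = √((δu/u)² + (-2·δq/q)²) = √(0.00470 + 0.0241) = 0.170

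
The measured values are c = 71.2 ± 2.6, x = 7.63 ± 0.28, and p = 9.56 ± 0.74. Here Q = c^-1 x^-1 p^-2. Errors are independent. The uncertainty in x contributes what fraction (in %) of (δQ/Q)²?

5.05%

(δQ/Q)² = (-1·δc/c)² + (-1·δx/x)² + (-2·δp/p)²
  c term: (-1×0.0365)² = 0.00133
  x term: (-1×0.0367)² = 0.00135
  p term: (-2×0.0774)² = 0.0240
Total = 0.0266. Share from x = 0.00135/0.0266 = 0.0505.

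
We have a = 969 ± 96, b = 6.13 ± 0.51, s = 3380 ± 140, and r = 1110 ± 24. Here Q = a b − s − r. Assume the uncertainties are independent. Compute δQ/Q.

Let p = a·b = 5940. δp/p = √((1·δa/a)² + (1·δb/b)²) = √(0.00982 + 0.00692) = 0.129, so δp = 768.
Q = p − s − r: δQ = √(δp² + δs² + δr²) = √(5.91e+05 + 19600 + 576) = 781
Q = 1450, so δQ/Q = 781/1450 = 0.539.

0.539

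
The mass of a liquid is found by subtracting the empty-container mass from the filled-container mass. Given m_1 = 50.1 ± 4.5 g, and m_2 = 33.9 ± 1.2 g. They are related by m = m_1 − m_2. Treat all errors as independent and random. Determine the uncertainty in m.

4.66 g

m is a linear combination, so absolute uncertainties add in quadrature:
  (δm_1)² = 20.2;  (δm_2)² = 1.44
δm = √(21.7) = 4.66 g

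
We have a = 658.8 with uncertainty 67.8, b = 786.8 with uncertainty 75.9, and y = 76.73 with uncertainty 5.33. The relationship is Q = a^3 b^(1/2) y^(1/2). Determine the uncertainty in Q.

2.21e+10

Each factor contributes (exponent × relative error)² to (δQ/Q)²:
  (3·δa/a)² = (3×0.103)² = 0.0953;  (½·δb/b)² = (0.5×0.0965)² = 0.00233;  (½·δy/y)² = (0.5×0.0695)² = 0.00121
δQ/Q = √(0.0989) = 0.314
Q = 7.025e+10, so δQ = 0.314 × 7.025e+10 = 2.21e+10.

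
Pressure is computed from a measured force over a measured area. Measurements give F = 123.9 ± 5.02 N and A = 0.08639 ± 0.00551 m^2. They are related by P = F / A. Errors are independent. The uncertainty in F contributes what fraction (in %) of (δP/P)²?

28.8%

(δP/P)² = (1·δF/F)² + (-1·δA/A)²
  F term: (1×0.0405)² = 0.00164
  A term: (-1×0.0638)² = 0.00407
Total = 0.00571. Share from F = 0.00164/0.00571 = 0.288.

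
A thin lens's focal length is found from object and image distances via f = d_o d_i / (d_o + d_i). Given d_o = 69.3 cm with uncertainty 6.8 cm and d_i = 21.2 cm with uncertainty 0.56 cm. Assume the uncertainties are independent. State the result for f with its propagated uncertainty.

16.2 ± 0.497 cm

∂f/∂d_o = (d_i/(d_o+d_i))² = 0.0549;  ∂f/∂d_i = (d_o/(d_o+d_i))² = 0.586
δf = √((∂f/∂d_o · δd_o)² + (∂f/∂d_i · δd_i)²) = √(0.139 + 0.108) = 0.497 cm
f = 16.2 cm.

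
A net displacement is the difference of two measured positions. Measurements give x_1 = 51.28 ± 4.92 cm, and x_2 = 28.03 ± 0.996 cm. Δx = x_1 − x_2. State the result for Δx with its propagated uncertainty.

23.25 ± 5.02 cm

Sums and differences: (δΔx)² = Σ (cᵢ δxᵢ)².
  (δx_1)² = 24.2;  (δx_2)² = 0.992
δΔx = √(25.2) = 5.02 cm
Δx = 23.25 cm.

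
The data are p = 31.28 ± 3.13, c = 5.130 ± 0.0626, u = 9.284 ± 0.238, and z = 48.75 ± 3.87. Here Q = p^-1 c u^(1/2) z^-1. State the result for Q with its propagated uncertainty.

0.01025 ± 0.00132

Relative error in a monomial: (δQ/Q)² = Σ (nᵢ · δxᵢ/xᵢ)².
  (-1·δp/p)² = (-1×0.100)² = 0.0100;  (1·δc/c)² = (1×0.0122)² = 0.000149;  (½·δu/u)² = (0.5×0.0256)² = 0.000164;  (-1·δz/z)² = (-1×0.0794)² = 0.00630
δQ/Q = √(0.0166) = 0.129
Q = 0.01025, so δQ = 0.129 × 0.01025 = 0.00132.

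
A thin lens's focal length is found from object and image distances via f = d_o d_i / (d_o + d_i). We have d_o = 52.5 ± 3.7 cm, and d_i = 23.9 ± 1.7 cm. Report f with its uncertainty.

∂f/∂d_o = (d_i/(d_o+d_i))² = 0.0979;  ∂f/∂d_i = (d_o/(d_o+d_i))² = 0.472
δf = √((∂f/∂d_o · δd_o)² + (∂f/∂d_i · δd_i)²) = √(0.131 + 0.644) = 0.881 cm
f = 16.4 cm.

16.4 ± 0.881 cm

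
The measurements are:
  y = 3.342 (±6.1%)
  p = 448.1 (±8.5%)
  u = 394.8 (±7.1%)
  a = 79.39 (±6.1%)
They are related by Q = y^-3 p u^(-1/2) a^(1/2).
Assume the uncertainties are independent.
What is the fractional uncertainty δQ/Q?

Relative error in a monomial: (δQ/Q)² = Σ (nᵢ · δxᵢ/xᵢ)².
  (-3·δy/y)² = (-3×0.0610)² = 0.0335;  (1·δp/p)² = (1×0.0850)² = 0.00723;  (−½·δu/u)² = (-0.5×0.0710)² = 0.00126;  (½·δa/a)² = (0.5×0.0610)² = 0.000930
δQ/Q = √(0.0429) = 0.207

0.207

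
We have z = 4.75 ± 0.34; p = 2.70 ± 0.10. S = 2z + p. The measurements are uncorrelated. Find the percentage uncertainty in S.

5.63%

S is a linear combination, so absolute uncertainties add in quadrature:
  (2·δz)² = 0.462;  (δp)² = 0.0100
δS = √(0.472) = 0.687
S = 12.2, so δS/S = 0.687/12.2 = 0.0563.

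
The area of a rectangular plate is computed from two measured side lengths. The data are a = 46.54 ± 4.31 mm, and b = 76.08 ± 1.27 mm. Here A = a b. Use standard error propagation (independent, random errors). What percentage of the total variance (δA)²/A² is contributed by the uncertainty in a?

96.9%

(δA/A)² = (1·δa/a)² + (1·δb/b)²
  a term: (1×0.0926)² = 0.00858
  b term: (1×0.0167)² = 0.000279
Total = 0.00885. Share from a = 0.00858/0.00885 = 0.969.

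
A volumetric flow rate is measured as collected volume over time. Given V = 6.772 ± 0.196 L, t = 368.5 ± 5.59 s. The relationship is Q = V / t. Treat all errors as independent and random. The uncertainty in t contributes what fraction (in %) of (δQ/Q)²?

21.6%

(δQ/Q)² = (1·δV/V)² + (-1·δt/t)²
  V term: (1×0.0289)² = 0.000838
  t term: (-1×0.0152)² = 0.000230
Total = 0.00107. Share from t = 0.000230/0.00107 = 0.216.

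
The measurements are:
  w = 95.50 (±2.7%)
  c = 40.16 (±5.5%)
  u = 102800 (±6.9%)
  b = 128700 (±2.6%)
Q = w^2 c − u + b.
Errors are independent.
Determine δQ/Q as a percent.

7.47%

Let p = w^2·c = 366300. δp/p = √((2·δw/w)² + (1·δc/c)²) = √(0.00292 + 0.00302) = 0.0771, so δp = 28200.
Q = p − u + b: δQ = √(δp² + δu² + δb²) = √(7.97e+08 + 5.03e+07 + 1.12e+07) = 29300
Q = 392200, so δQ/Q = 29300/392200 = 0.0747.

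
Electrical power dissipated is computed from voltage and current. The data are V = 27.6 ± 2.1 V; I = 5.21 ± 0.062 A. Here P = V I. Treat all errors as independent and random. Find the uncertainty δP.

Relative error in a monomial: (δP/P)² = Σ (nᵢ · δxᵢ/xᵢ)².
  (1·δV/V)² = (1×0.0761)² = 0.00579;  (1·δI/I)² = (1×0.0119)² = 0.000142
δP/P = √(0.00593) = 0.0770
P = 144 W, so δP = 0.0770 × 144 = 11.1 W.

11.1 W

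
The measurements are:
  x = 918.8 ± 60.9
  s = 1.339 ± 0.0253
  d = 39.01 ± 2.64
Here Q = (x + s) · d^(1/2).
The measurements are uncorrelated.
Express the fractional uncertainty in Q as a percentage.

7.43%

Let u = x + s = 920.1. δu = √(δx² + δs²) = √(3710 + 0.000640) = 60.9, so δu/u = 0.0662.
Q is then a monomial in u, d:
δQ/Q = √((δu/u)² + (½·δd/d)²) = √(0.00438 + 0.00114) = 0.0743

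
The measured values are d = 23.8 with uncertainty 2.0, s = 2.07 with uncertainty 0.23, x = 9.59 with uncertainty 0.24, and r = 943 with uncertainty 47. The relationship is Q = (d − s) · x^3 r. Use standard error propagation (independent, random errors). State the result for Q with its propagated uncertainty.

(1.81 ± 0.234) × 10^7

Let u = d − s = 21.7. δu = √(δd² + δs²) = √(4.00 + 0.0529) = 2.01, so δu/u = 0.0926.
Q is then a monomial in u, x, r:
δQ/Q = √((δu/u)² + (3·δx/x)² + (1·δr/r)²) = √(0.00858 + 0.00564 + 0.00248) = 0.129
Q = 1.81e+07, so δQ = 0.129 × 1.81e+07 = 2.34e+06.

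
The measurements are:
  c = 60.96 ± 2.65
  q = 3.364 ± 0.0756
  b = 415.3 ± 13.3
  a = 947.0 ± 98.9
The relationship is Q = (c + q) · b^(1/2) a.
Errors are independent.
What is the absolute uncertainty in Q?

1.41e+05

Let u = c + q = 64.32. δu = √(δc² + δq²) = √(7.02 + 0.00572) = 2.65, so δu/u = 0.0412.
Q is then a monomial in u, b, a:
δQ/Q = √((δu/u)² + (½·δb/b)² + (1·δa/a)²) = √(0.00170 + 0.000256 + 0.0109) = 0.113
Q = 1.241e+06, so δQ = 0.113 × 1.241e+06 = 1.41e+05.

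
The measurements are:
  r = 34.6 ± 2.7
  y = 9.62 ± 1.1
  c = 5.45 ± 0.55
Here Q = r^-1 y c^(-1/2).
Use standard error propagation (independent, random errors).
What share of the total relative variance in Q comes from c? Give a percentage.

(δQ/Q)² = (-1·δr/r)² + (1·δy/y)² + (−½·δc/c)²
  r term: (-1×0.0780)² = 0.00609
  y term: (1×0.114)² = 0.0131
  c term: (-0.5×0.101)² = 0.00255
Total = 0.0217. Share from c = 0.00255/0.0217 = 0.117.

11.7%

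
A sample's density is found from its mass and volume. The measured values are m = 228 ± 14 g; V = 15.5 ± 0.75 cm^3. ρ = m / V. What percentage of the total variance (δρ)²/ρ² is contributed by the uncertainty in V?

(δρ/ρ)² = (1·δm/m)² + (-1·δV/V)²
  m term: (1×0.0614)² = 0.00377
  V term: (-1×0.0484)² = 0.00234
Total = 0.00611. Share from V = 0.00234/0.00611 = 0.383.

38.3%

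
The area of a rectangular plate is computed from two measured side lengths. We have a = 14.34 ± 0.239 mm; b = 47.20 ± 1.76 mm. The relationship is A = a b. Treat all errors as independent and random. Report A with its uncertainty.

Products/powers → add relative errors in quadrature, weighted by exponent:
  (1·δa/a)² = (1×0.0167)² = 0.000278;  (1·δb/b)² = (1×0.0373)² = 0.00139
δA/A = √(0.00167) = 0.0408
A = 676.8 mm^2, so δA = 0.0408 × 676.8 = 27.6 mm^2.

676.8 ± 27.6 mm^2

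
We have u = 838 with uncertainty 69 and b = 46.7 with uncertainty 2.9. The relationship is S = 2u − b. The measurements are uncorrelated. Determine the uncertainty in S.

138

Each term contributes (cᵢ δxᵢ)² to (δS)²:
  (2·δu)² = 19000;  (δb)² = 8.41
δS = √(19100) = 138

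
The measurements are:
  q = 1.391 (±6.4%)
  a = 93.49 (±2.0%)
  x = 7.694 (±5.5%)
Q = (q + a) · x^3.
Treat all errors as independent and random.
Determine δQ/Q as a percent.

16.6%

Let u = q + a = 94.88. δu = √(δq² + δa²) = √(0.00793 + 3.50) = 1.87, so δu/u = 0.0197.
Q is then a monomial in u, x:
δQ/Q = √((δu/u)² + (3·δx/x)²) = √(0.000389 + 0.0272) = 0.166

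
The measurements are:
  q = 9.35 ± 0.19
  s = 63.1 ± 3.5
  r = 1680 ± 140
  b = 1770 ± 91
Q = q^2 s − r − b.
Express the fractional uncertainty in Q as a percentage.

20.1%

Let p = q^2·s = 5520. δp/p = √((2·δq/q)² + (1·δs/s)²) = √(0.00165 + 0.00308) = 0.0688, so δp = 379.
Q = p − r − b: δQ = √(δp² + δr² + δb²) = √(1.44e+05 + 19600 + 8280) = 414
Q = 2070, so δQ/Q = 414/2070 = 0.201.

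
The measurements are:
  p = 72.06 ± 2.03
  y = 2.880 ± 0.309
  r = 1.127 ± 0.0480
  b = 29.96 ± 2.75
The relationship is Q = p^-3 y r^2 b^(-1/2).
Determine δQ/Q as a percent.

Relative error in a monomial: (δQ/Q)² = Σ (nᵢ · δxᵢ/xᵢ)².
  (-3·δp/p)² = (-3×0.0282)² = 0.00714;  (1·δy/y)² = (1×0.107)² = 0.0115;  (2·δr/r)² = (2×0.0426)² = 0.00726;  (−½·δb/b)² = (-0.5×0.0918)² = 0.00211
δQ/Q = √(0.0280) = 0.167

16.7%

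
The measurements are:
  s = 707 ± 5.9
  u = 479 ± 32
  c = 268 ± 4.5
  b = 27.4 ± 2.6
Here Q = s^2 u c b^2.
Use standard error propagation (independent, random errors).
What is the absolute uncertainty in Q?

9.76e+12

Since Q is a product/quotient, work with relative uncertainties:
  (2·δs/s)² = (2×0.00835)² = 0.000279;  (1·δu/u)² = (1×0.0668)² = 0.00446;  (1·δc/c)² = (1×0.0168)² = 0.000282;  (2·δb/b)² = (2×0.0949)² = 0.0360
δQ/Q = √(0.0410) = 0.203
Q = 4.82e+13, so δQ = 0.203 × 4.82e+13 = 9.76e+12.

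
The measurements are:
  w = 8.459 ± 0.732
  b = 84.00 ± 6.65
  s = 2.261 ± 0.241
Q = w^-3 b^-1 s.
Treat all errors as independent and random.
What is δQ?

1.3e-05

Relative error in a monomial: (δQ/Q)² = Σ (nᵢ · δxᵢ/xᵢ)².
  (-3·δw/w)² = (-3×0.0865)² = 0.0674;  (-1·δb/b)² = (-1×0.0792)² = 0.00627;  (1·δs/s)² = (1×0.107)² = 0.0114
δQ/Q = √(0.0850) = 0.292
Q = 4.447e-05, so δQ = 0.292 × 4.447e-05 = 1.3e-05.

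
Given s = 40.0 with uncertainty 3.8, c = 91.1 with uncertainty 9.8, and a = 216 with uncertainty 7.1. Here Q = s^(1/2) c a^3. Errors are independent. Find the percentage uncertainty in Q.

Each factor contributes (exponent × relative error)² to (δQ/Q)²:
  (½·δs/s)² = (0.5×0.0950)² = 0.00226;  (1·δc/c)² = (1×0.108)² = 0.0116;  (3·δa/a)² = (3×0.0329)² = 0.00972
δQ/Q = √(0.0236) = 0.153

15.3%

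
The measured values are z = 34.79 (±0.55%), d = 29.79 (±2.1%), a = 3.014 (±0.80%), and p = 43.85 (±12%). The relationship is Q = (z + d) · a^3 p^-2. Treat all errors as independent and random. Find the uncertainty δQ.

Let u = z + d = 64.58. δu = √(δz² + δd²) = √(0.0366 + 0.391) = 0.654, so δu/u = 0.0101.
Q is then a monomial in u, a, p:
δQ/Q = √((δu/u)² + (3·δa/a)² + (-2·δp/p)²) = √(0.000103 + 0.000576 + 0.0576) = 0.241
Q = 0.9196, so δQ = 0.241 × 0.9196 = 0.222.

0.222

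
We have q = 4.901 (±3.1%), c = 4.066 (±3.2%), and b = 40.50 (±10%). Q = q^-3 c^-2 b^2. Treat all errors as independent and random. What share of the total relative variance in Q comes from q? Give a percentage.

(δQ/Q)² = (-3·δq/q)² + (-2·δc/c)² + (2·δb/b)²
  q term: (-3×0.0310)² = 0.00865
  c term: (-2×0.0320)² = 0.00410
  b term: (2×0.100)² = 0.0400
Total = 0.0527. Share from q = 0.00865/0.0527 = 0.164.

16.4%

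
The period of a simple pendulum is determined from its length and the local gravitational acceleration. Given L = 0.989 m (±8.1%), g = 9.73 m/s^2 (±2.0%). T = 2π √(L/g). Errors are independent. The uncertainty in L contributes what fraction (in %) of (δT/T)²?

(δT/T)² = (½·δL/L)² + (−½·δg/g)²
  L term: (0.5×0.0810)² = 0.00164
  g term: (-0.5×0.0200)² = 0.000100
Total = 0.00174. Share from L = 0.00164/0.00174 = 0.943.

94.3%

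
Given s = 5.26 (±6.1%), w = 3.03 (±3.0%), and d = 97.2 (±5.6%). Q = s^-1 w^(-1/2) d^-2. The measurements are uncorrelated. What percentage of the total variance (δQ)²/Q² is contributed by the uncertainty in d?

76.1%

(δQ/Q)² = (-1·δs/s)² + (−½·δw/w)² + (-2·δd/d)²
  s term: (-1×0.0610)² = 0.00372
  w term: (-0.5×0.0300)² = 0.000225
  d term: (-2×0.0560)² = 0.0125
Total = 0.0165. Share from d = 0.0125/0.0165 = 0.761.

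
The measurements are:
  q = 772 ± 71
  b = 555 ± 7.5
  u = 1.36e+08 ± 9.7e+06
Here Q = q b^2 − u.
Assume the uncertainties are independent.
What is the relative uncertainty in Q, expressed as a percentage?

24.3%

Let p = q·b^2 = 2.38e+08. δp/p = √((1·δq/q)² + (2·δb/b)²) = √(0.00846 + 0.000730) = 0.0959, so δp = 2.28e+07.
Q = p − u: δQ = √(δp² + δu²) = √(5.2e+14 + 9.41e+13) = 2.48e+07
Q = 1.02e+08, so δQ/Q = 2.48e+07/1.02e+08 = 0.243.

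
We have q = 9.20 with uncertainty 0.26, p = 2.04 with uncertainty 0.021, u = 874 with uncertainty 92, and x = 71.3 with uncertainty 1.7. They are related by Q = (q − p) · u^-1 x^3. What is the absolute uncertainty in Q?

Let w = q − p = 7.16. δw = √(δq² + δp²) = √(0.0676 + 0.000441) = 0.261, so δw/w = 0.0364.
Q is then a monomial in w, u, x:
δQ/Q = √((δw/w)² + (-1·δu/u)² + (3·δx/x)²) = √(0.00133 + 0.0111 + 0.00512) = 0.132
Q = 2970, so δQ = 0.132 × 2970 = 393.

393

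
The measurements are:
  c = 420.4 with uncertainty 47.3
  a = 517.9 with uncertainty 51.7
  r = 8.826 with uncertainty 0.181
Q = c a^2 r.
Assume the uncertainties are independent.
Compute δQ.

Q is a product of powers, so relative uncertainties combine in quadrature:
  (1·δc/c)² = (1×0.113)² = 0.0127;  (2·δa/a)² = (2×0.0998)² = 0.0399;  (1·δr/r)² = (1×0.0205)² = 0.000421
δQ/Q = √(0.0529) = 0.230
Q = 9.952e+08, so δQ = 0.230 × 9.952e+08 = 2.29e+08.

2.29e+08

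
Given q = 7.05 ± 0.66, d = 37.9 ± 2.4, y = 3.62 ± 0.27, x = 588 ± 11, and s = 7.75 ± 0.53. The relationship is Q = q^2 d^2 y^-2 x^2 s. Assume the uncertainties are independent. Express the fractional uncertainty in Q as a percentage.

28.2%

Each factor contributes (exponent × relative error)² to (δQ/Q)²:
  (2·δq/q)² = (2×0.0936)² = 0.0351;  (2·δd/d)² = (2×0.0633)² = 0.0160;  (-2·δy/y)² = (-2×0.0746)² = 0.0223;  (2·δx/x)² = (2×0.0187)² = 0.00140;  (1·δs/s)² = (1×0.0684)² = 0.00468
δQ/Q = √(0.0794) = 0.282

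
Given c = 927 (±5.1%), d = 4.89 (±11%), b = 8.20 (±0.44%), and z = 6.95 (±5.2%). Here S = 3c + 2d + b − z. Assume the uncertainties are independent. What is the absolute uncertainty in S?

142

For a sum/difference, combine absolute errors in quadrature:
  (3·δc)² = 20100;  (2·δd)² = 1.16;  (δb)² = 0.00130;  (δz)² = 0.131
δS = √(20100) = 142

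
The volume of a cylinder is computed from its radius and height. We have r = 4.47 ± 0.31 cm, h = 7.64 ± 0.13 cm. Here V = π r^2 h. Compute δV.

Each factor contributes (exponent × relative error)² to (δV/V)²:
  (2·δr/r)² = (2×0.0694)² = 0.0192;  (1·δh/h)² = (1×0.0170)² = 0.000290
δV/V = √(0.0195) = 0.140
V = 480 cm^3, so δV = 0.140 × 480 = 67.0 cm^3.

67.0 cm^3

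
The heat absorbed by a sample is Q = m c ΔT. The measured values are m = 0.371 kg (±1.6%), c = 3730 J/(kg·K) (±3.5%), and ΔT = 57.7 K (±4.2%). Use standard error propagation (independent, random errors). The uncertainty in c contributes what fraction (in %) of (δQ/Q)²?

(δQ/Q)² = (1·δm/m)² + (1·δc/c)² + (1·δΔT/ΔT)²
  m term: (1×0.0160)² = 0.000256
  c term: (1×0.0350)² = 0.00123
  ΔT term: (1×0.0420)² = 0.00176
Total = 0.00325. Share from c = 0.00123/0.00325 = 0.378.

37.8%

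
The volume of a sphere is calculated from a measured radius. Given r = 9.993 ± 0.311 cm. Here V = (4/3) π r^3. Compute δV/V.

V ∝ r^3, so δV/V = |3| · δr/r = 3 × 0.0311 = 0.0934.

0.0934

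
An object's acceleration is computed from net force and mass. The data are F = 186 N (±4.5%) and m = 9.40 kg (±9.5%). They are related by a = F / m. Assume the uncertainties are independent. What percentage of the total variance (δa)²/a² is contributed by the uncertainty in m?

(δa/a)² = (1·δF/F)² + (-1·δm/m)²
  F term: (1×0.0450)² = 0.00202
  m term: (-1×0.0950)² = 0.00903
Total = 0.0111. Share from m = 0.00903/0.0111 = 0.817.

81.7%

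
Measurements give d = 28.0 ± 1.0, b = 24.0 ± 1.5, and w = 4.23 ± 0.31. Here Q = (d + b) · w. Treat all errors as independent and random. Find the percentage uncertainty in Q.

Let u = d + b = 52.0. δu = √(δd² + δb²) = √(1.00 + 2.25) = 1.80, so δu/u = 0.0347.
Q is then a monomial in u, w:
δQ/Q = √((δu/u)² + (1·δw/w)²) = √(0.00120 + 0.00537) = 0.0811

8.11%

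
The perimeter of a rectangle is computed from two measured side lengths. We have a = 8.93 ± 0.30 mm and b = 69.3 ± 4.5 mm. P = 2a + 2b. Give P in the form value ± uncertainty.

Sums and differences: (δP)² = Σ (cᵢ δxᵢ)².
  (2·δa)² = 0.360;  (2·δb)² = 81.0
δP = √(81.4) = 9.02 mm
P = 156 mm.

156 ± 9.02 mm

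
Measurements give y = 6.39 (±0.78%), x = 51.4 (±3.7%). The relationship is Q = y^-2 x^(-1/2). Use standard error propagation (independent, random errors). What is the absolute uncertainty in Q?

Each factor contributes (exponent × relative error)² to (δQ/Q)²:
  (-2·δy/y)² = (-2×0.00780)² = 0.000243;  (−½·δx/x)² = (-0.5×0.0370)² = 0.000342
δQ/Q = √(0.000586) = 0.0242
Q = 0.00342, so δQ = 0.0242 × 0.00342 = 8.27e-05.

8.27e-05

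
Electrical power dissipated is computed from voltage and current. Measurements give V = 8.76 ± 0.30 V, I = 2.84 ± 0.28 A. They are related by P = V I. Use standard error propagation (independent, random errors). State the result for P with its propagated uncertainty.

24.9 ± 2.60 W

For a monomial P ∝ V, I, fractional errors add in quadrature:
  (1·δV/V)² = (1×0.0342)² = 0.00117;  (1·δI/I)² = (1×0.0986)² = 0.00972
δP/P = √(0.0109) = 0.104
P = 24.9 W, so δP = 0.104 × 24.9 = 2.60 W.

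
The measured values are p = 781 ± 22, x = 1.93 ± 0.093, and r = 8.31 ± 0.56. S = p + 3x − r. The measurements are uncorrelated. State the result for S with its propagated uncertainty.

778 ± 22.0

For a sum/difference, combine absolute errors in quadrature:
  (δp)² = 484;  (3·δx)² = 0.0778;  (δr)² = 0.314
δS = √(484) = 22.0
S = 778.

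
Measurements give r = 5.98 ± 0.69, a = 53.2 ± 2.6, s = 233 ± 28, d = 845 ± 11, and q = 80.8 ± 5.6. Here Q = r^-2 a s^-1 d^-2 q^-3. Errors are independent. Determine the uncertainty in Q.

For a monomial Q ∝ r^-2, a, s^-1, d^-2, q^-3, fractional errors add in quadrature:
  (-2·δr/r)² = (-2×0.115)² = 0.0533;  (1·δa/a)² = (1×0.0489)² = 0.00239;  (-1·δs/s)² = (-1×0.120)² = 0.0144;  (-2·δd/d)² = (-2×0.0130)² = 0.000678;  (-3·δq/q)² = (-3×0.0693)² = 0.0432
δQ/Q = √(0.114) = 0.338
Q = 1.7e-14, so δQ = 0.338 × 1.7e-14 = 5.72e-15.

5.72e-15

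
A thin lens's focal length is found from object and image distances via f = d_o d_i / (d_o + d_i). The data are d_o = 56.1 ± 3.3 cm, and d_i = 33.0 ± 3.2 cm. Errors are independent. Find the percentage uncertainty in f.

∂f/∂d_o = (d_i/(d_o+d_i))² = 0.137;  ∂f/∂d_i = (d_o/(d_o+d_i))² = 0.396
δf = √((∂f/∂d_o · δd_o)² + (∂f/∂d_i · δd_i)²) = √(0.205 + 1.61) = 1.35 cm
f = 20.8 cm, so δf/f = 1.35/20.8 = 0.0648.

6.48%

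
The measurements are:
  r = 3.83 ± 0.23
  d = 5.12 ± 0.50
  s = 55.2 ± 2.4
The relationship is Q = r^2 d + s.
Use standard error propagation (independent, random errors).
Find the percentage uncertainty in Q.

Let p = r^2·d = 75.1. δp/p = √((2·δr/r)² + (1·δd/d)²) = √(0.0144 + 0.00954) = 0.155, so δp = 11.6.
Q = p + s: δQ = √(δp² + δs²) = √(135 + 5.76) = 11.9
Q = 130, so δQ/Q = 11.9/130 = 0.0911.

9.11%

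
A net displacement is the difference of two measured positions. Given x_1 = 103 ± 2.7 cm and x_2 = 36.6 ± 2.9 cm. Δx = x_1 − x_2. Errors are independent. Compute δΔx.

Δx is a linear combination, so absolute uncertainties add in quadrature:
  (δx_1)² = 7.29;  (δx_2)² = 8.41
δΔx = √(15.7) = 3.96 cm

3.96 cm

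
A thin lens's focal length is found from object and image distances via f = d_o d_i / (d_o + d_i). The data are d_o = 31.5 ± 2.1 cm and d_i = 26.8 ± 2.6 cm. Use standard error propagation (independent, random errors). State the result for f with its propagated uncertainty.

14.5 ± 0.879 cm

∂f/∂d_o = (d_i/(d_o+d_i))² = 0.211;  ∂f/∂d_i = (d_o/(d_o+d_i))² = 0.292
δf = √((∂f/∂d_o · δd_o)² + (∂f/∂d_i · δd_i)²) = √(0.197 + 0.576) = 0.879 cm
f = 14.5 cm.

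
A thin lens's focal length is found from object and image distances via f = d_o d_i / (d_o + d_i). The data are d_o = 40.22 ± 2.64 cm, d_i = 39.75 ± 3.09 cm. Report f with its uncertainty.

∂f/∂d_o = (d_i/(d_o+d_i))² = 0.247;  ∂f/∂d_i = (d_o/(d_o+d_i))² = 0.253
δf = √((∂f/∂d_o · δd_o)² + (∂f/∂d_i · δd_i)²) = √(0.425 + 0.611) = 1.02 cm
f = 19.99 cm.

19.99 ± 1.02 cm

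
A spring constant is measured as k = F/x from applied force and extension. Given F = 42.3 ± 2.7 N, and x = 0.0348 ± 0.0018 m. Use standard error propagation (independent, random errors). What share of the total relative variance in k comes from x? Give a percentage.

39.6%

(δk/k)² = (1·δF/F)² + (-1·δx/x)²
  F term: (1×0.0638)² = 0.00407
  x term: (-1×0.0517)² = 0.00268
Total = 0.00675. Share from x = 0.00268/0.00675 = 0.396.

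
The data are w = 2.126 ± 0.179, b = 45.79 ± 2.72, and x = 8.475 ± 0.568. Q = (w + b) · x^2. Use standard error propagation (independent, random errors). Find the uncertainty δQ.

Let u = w + b = 47.92. δu = √(δw² + δb²) = √(0.0320 + 7.40) = 2.73, so δu/u = 0.0569.
Q is then a monomial in u, x:
δQ/Q = √((δu/u)² + (2·δx/x)²) = √(0.00324 + 0.0180) = 0.146
Q = 3442, so δQ = 0.146 × 3442 = 501.

501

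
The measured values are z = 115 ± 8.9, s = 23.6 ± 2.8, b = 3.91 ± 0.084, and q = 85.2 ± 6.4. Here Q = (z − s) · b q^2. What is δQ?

Let u = z − s = 91.4. δu = √(δz² + δs²) = √(79.2 + 7.84) = 9.33, so δu/u = 0.102.
Q is then a monomial in u, b, q:
δQ/Q = √((δu/u)² + (1·δb/b)² + (2·δq/q)²) = √(0.0104 + 0.000462 + 0.0226) = 0.183
Q = 2.59e+06, so δQ = 0.183 × 2.59e+06 = 4.74e+05.

4.74e+05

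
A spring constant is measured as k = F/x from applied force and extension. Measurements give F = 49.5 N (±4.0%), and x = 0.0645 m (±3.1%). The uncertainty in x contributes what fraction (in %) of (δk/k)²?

(δk/k)² = (1·δF/F)² + (-1·δx/x)²
  F term: (1×0.0400)² = 0.00160
  x term: (-1×0.0310)² = 0.000961
Total = 0.00256. Share from x = 0.000961/0.00256 = 0.375.

37.5%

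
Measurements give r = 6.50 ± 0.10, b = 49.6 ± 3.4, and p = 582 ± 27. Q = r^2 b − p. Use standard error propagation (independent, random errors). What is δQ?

Let w = r^2·b = 2100. δw/w = √((2·δr/r)² + (1·δb/b)²) = √(0.000947 + 0.00470) = 0.0751, so δw = 157.
Q = w − p: δQ = √(δw² + δp²) = √(24800 + 729) = 160

160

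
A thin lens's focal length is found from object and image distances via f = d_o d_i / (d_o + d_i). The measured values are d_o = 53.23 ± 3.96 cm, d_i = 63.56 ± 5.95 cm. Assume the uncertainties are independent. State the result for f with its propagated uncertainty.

∂f/∂d_o = (d_i/(d_o+d_i))² = 0.296;  ∂f/∂d_i = (d_o/(d_o+d_i))² = 0.208
δf = √((∂f/∂d_o · δd_o)² + (∂f/∂d_i · δd_i)²) = √(1.38 + 1.53) = 1.70 cm
f = 28.97 cm.

28.97 ± 1.70 cm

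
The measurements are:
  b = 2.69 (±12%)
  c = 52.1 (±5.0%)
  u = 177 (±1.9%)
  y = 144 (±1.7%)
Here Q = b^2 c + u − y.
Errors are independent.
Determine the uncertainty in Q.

92.5

Let p = b^2·c = 377. δp/p = √((2·δb/b)² + (1·δc/c)²) = √(0.0576 + 0.00250) = 0.245, so δp = 92.4.
Q = p + u − y: δQ = √(δp² + δu² + δy²) = √(8540 + 11.3 + 5.99) = 92.5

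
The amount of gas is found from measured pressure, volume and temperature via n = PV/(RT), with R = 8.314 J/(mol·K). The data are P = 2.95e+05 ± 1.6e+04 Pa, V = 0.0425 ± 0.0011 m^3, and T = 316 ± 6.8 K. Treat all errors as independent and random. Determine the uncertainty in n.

0.305 mol

Each factor contributes (exponent × relative error)² to (δn/n)²:
  (1·δP/P)² = (1×0.0542)² = 0.00294;  (1·δV/V)² = (1×0.0259)² = 0.000670;  (-1·δT/T)² = (-1×0.0215)² = 0.000463
δn/n = √(0.00407) = 0.0638
n = 4.77 mol, so δn = 0.0638 × 4.77 = 0.305 mol.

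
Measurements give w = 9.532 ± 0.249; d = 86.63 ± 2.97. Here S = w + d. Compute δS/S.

0.0310

S is a linear combination, so absolute uncertainties add in quadrature:
  (δw)² = 0.0620;  (δd)² = 8.82
δS = √(8.88) = 2.98
S = 96.16, so δS/S = 2.98/96.16 = 0.0310.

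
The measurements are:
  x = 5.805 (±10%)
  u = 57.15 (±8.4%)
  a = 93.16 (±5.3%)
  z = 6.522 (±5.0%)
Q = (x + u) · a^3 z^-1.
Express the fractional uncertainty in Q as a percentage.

18.4%

Let w = x + u = 62.95. δw = √(δx² + δu²) = √(0.337 + 23.0) = 4.84, so δw/w = 0.0768.
Q is then a monomial in w, a, z:
δQ/Q = √((δw/w)² + (3·δa/a)² + (-1·δz/z)²) = √(0.00590 + 0.0253 + 0.00250) = 0.184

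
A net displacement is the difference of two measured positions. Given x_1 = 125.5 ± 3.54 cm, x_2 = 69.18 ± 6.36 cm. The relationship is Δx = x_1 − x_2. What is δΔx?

7.28 cm

Sums and differences: (δΔx)² = Σ (cᵢ δxᵢ)².
  (δx_1)² = 12.5;  (δx_2)² = 40.4
δΔx = √(53.0) = 7.28 cm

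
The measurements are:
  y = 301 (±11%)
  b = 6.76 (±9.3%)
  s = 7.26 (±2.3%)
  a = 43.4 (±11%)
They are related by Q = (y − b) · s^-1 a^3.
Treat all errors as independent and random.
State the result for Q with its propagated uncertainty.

(3.31 ± 1.16) × 10^6

Let u = y − b = 294. δu = √(δy² + δb²) = √(1100 + 0.395) = 33.1, so δu/u = 0.113.
Q is then a monomial in u, s, a:
δQ/Q = √((δu/u)² + (-1·δs/s)² + (3·δa/a)²) = √(0.0127 + 0.000529 + 0.109) = 0.349
Q = 3.31e+06, so δQ = 0.349 × 3.31e+06 = 1.16e+06.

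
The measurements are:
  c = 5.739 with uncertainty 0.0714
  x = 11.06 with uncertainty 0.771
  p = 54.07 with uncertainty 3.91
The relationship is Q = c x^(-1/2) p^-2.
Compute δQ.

Each factor contributes (exponent × relative error)² to (δQ/Q)²:
  (1·δc/c)² = (1×0.0124)² = 0.000155;  (−½·δx/x)² = (-0.5×0.0697)² = 0.00121;  (-2·δp/p)² = (-2×0.0723)² = 0.0209
δQ/Q = √(0.0223) = 0.149
Q = 0.0005903, so δQ = 0.149 × 0.0005903 = 8.81e-05.

8.81e-05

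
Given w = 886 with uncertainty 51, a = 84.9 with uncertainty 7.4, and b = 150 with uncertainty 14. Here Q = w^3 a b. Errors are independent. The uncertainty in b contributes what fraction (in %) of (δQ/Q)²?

(δQ/Q)² = (3·δw/w)² + (1·δa/a)² + (1·δb/b)²
  w term: (3×0.0576)² = 0.0298
  a term: (1×0.0872)² = 0.00760
  b term: (1×0.0933)² = 0.00871
Total = 0.0461. Share from b = 0.00871/0.0461 = 0.189.

18.9%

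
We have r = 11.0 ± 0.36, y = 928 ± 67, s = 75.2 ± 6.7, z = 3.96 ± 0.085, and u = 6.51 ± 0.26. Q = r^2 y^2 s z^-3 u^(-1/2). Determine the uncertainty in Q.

9.59e+06

Since Q is a product/quotient, work with relative uncertainties:
  (2·δr/r)² = (2×0.0327)² = 0.00428;  (2·δy/y)² = (2×0.0722)² = 0.0209;  (1·δs/s)² = (1×0.0891)² = 0.00794;  (-3·δz/z)² = (-3×0.0215)² = 0.00415;  (−½·δu/u)² = (-0.5×0.0399)² = 0.000399
δQ/Q = √(0.0376) = 0.194
Q = 4.95e+07, so δQ = 0.194 × 4.95e+07 = 9.59e+06.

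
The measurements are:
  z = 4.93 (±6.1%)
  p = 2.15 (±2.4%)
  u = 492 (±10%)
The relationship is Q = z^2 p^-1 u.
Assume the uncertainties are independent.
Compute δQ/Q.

Each factor contributes (exponent × relative error)² to (δQ/Q)²:
  (2·δz/z)² = (2×0.0610)² = 0.0149;  (-1·δp/p)² = (-1×0.0240)² = 0.000576;  (1·δu/u)² = (1×0.100)² = 0.0100
δQ/Q = √(0.0255) = 0.160

0.160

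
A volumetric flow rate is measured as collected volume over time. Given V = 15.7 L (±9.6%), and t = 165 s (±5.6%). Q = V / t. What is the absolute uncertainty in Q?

0.0106 L/s

Products/powers → add relative errors in quadrature, weighted by exponent:
  (1·δV/V)² = (1×0.0960)² = 0.00922;  (-1·δt/t)² = (-1×0.0560)² = 0.00314
δQ/Q = √(0.0124) = 0.111
Q = 0.0952 L/s, so δQ = 0.111 × 0.0952 = 0.0106 L/s.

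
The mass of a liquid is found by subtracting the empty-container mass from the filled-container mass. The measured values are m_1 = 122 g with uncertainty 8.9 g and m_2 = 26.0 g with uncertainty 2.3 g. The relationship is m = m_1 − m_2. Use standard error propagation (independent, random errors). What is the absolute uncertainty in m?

9.19 g

For a sum/difference, combine absolute errors in quadrature:
  (δm_1)² = 79.2;  (δm_2)² = 5.29
δm = √(84.5) = 9.19 g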